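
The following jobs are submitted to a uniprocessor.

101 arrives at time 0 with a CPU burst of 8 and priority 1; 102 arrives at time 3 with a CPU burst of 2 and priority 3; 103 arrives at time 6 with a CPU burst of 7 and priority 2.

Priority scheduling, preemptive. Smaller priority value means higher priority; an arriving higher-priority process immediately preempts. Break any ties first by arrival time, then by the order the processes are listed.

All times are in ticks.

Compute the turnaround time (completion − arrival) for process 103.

Gantt: | 101 0-8 | 103 8-15 | 102 15-17 |
Completion: 101=8  102=17  103=15
Turnaround (C−A): 101=8  102=14  103=9
Turnaround(103) = completion − arrival = 15 − 6 = 9

9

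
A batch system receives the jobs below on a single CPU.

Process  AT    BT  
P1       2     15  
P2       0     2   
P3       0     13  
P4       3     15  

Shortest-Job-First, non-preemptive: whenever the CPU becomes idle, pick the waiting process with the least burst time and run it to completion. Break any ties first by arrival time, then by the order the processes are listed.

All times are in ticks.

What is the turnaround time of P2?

Timeline: | P2 0-2 | P3 2-15 | P1 15-30 | P4 30-45 |
Completion: P1=30  P2=2  P3=15  P4=45
Turnaround(P2) = completion − arrival = 2 − 0 = 2

2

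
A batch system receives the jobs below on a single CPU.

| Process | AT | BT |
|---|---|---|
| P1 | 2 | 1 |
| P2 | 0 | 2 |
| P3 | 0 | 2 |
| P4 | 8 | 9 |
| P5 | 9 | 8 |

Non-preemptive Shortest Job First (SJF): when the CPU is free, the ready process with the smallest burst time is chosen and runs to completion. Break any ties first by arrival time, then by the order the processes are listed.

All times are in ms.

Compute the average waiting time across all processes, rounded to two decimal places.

2.20

Timeline: | P2 0-2 | P1 2-3 | P3 3-5 | idle 5-8 | P4 8-17 | P5 17-25 |
Completion: P1=3  P2=2  P3=5  P4=17  P5=25
Waiting times: P1=0, P2=0, P3=3, P4=0, P5=8
Average waiting = (0+0+3+0+8) / 5 = 11/5 = 2.20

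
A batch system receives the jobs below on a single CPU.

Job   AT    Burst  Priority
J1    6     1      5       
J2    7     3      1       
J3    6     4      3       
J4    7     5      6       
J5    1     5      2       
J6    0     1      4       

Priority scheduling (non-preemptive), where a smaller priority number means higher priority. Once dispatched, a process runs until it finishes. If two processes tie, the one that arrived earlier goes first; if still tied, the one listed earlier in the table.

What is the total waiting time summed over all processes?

17

Timeline: | J6 0-1 | J5 1-6 | J3 6-10 | J2 10-13 | J1 13-14 | J4 14-19 |
Completion: J1=14  J2=13  J3=10  J4=19  J5=6  J6=1
Turnaround (C−A): J1=8  J2=6  J3=4  J4=12  J5=5  J6=1
Waiting = turnaround − burst: J1=7, J2=3, J3=0, J4=7, J5=0, J6=0
Total waiting = 7 + 3 + 0 + 7 + 0 + 0 = 17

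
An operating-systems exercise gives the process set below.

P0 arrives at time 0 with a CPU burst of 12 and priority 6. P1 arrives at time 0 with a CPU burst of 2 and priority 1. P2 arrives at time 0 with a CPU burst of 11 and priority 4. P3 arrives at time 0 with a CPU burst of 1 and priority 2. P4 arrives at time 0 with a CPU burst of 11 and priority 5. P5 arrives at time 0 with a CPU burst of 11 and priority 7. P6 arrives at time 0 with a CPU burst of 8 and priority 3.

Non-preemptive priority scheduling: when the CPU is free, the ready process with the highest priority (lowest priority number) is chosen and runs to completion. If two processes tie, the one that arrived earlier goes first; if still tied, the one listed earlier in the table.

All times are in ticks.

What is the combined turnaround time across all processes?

Timeline: | P1 0-2 | P3 2-3 | P6 3-11 | P2 11-22 | P4 22-33 | P0 33-45 | P5 45-56 |
Completion: P0=45  P1=2  P2=22  P3=3  P4=33  P5=56  P6=11
Turnaround (C−A): P0=45  P1=2  P2=22  P3=3  P4=33  P5=56  P6=11
Turnaround = completion − arrival: P0=45, P1=2, P2=22, P3=3, P4=33, P5=56, P6=11
Total turnaround = 45 + 2 + 22 + 3 + 33 + 56 + 11 = 172

172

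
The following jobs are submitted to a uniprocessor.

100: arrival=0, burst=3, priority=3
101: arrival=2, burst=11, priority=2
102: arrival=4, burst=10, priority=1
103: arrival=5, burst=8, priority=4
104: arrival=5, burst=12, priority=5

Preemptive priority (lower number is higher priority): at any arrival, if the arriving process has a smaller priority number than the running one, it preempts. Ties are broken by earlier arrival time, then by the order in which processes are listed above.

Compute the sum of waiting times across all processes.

77

Gantt: | 100 0-2 | 101 2-4 | 102 4-14 | 101 14-23 | 100 23-24 | 103 24-32 | 104 32-44 |
Completion: 100=24  101=23  102=14  103=32  104=44
Turnaround (C−A): 100=24  101=21  102=10  103=27  104=39
Waiting = turnaround − burst: 100=21, 101=10, 102=0, 103=19, 104=27
Total waiting = 21 + 10 + 0 + 19 + 27 = 77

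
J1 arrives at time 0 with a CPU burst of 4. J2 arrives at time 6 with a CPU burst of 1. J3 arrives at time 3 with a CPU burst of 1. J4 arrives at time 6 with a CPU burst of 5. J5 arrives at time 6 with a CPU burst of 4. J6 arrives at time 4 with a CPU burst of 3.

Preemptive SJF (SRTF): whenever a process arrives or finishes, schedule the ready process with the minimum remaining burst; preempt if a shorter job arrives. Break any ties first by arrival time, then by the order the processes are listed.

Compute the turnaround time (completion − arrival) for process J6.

Timeline: | J1 0-4 | J3 4-5 | J6 5-6 | J2 6-7 | J6 7-9 | J5 9-13 | J4 13-18 |
Completion: J1=4  J2=7  J3=5  J4=18  J5=13  J6=9
Turnaround (C−A): J1=4  J2=1  J3=2  J4=12  J5=7  J6=5
Turnaround(J6) = completion − arrival = 9 − 4 = 5

5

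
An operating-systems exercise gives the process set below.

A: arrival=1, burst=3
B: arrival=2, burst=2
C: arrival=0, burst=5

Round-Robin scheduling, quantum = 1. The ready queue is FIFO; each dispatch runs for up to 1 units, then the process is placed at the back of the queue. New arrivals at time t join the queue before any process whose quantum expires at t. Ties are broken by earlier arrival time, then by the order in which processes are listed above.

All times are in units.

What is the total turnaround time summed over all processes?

Timeline: | C 0-1 | A 1-2 | C 2-3 | B 3-4 | A 4-5 | C 5-6 | B 6-7 | A 7-8 | C 8-10 |
Completion: A=8  B=7  C=10
Turnaround = completion − arrival: A=7, B=5, C=10
Total turnaround = 7 + 5 + 10 = 22

22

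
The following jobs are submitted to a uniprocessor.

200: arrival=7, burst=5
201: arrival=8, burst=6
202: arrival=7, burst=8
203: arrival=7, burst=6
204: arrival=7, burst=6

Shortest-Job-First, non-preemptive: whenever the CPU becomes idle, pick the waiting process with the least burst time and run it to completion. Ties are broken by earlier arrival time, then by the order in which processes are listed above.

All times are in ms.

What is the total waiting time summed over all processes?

Timeline: | idle 0-7 | 200 7-12 | 203 12-18 | 204 18-24 | 201 24-30 | 202 30-38 |
Completion: 200=12  201=30  202=38  203=18  204=24
Turnaround (C−A): 200=5  201=22  202=31  203=11  204=17
Waiting = turnaround − burst: 200=0, 201=16, 202=23, 203=5, 204=11
Total waiting = 0 + 16 + 23 + 5 + 11 = 55

55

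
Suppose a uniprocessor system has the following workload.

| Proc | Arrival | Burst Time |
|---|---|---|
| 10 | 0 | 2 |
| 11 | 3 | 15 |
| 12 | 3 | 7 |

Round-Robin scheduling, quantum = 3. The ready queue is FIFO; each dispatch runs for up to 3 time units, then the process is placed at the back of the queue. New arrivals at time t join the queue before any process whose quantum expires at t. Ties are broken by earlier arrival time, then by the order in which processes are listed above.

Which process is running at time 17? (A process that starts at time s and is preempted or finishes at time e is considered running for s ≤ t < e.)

Gantt: | 10 0-2 | idle 2-3 | 11 3-6 | 12 6-9 | 11 9-12 | 12 12-15 | 11 15-18 | 12 18-19 | 11 19-25 |
Completion: 10=2  11=25  12=19

11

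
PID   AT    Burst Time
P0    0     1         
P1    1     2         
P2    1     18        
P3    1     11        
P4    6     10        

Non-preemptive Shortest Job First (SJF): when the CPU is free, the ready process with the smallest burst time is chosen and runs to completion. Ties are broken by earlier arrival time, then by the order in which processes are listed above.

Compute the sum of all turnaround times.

Timeline: | P0 0-1 | P1 1-3 | P3 3-14 | P4 14-24 | P2 24-42 |
Completion: P0=1  P1=3  P2=42  P3=14  P4=24
Turnaround = completion − arrival: P0=1, P1=2, P2=41, P3=13, P4=18
Total turnaround = 1 + 2 + 41 + 13 + 18 = 75

75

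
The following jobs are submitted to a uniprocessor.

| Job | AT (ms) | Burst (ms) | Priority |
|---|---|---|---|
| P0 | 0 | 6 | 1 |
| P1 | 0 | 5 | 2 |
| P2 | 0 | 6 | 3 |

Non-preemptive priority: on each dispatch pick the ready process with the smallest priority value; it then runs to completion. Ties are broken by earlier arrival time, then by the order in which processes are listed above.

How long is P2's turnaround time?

Schedule: | P0 0-6 | P1 6-11 | P2 11-17 |
Completion: P0=6  P1=11  P2=17
Turnaround(P2) = completion − arrival = 17 − 0 = 17

17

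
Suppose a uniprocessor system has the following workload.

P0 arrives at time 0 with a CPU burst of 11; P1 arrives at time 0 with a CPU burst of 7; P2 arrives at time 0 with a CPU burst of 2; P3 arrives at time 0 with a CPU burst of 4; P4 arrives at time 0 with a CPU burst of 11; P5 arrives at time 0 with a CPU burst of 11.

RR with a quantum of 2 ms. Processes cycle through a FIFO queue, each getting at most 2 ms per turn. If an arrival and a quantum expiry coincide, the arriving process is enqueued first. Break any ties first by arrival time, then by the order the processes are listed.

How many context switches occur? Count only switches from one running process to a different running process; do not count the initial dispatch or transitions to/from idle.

Gantt: | P0 0-2 | P1 2-4 | P2 4-6 | P3 6-8 | P4 8-10 | P5 10-12 | P0 12-14 | P1 14-16 | P3 16-18 | P4 18-20 | P5 20-22 | P0 22-24 | P1 24-26 | P4 26-28 | P5 28-30 | P0 30-32 | P1 32-33 | P4 33-35 | P5 35-37 | P0 37-39 | P4 39-41 | P5 41-43 | P0 43-44 | P4 44-45 | P5 45-46 |
Completion: P0=44  P1=33  P2=6  P3=18  P4=45  P5=46

24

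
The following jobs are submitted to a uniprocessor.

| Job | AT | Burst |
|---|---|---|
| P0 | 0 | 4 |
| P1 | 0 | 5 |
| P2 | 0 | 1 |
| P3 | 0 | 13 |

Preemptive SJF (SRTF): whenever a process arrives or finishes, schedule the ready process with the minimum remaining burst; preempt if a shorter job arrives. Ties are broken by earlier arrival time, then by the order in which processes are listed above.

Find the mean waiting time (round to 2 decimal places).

4.00

Schedule: | P2 0-1 | P0 1-5 | P1 5-10 | P3 10-23 |
Completion: P0=5  P1=10  P2=1  P3=23
Waiting times: P0=1, P1=5, P2=0, P3=10
Average waiting = (1+5+0+10) / 4 = 16/4 = 4.00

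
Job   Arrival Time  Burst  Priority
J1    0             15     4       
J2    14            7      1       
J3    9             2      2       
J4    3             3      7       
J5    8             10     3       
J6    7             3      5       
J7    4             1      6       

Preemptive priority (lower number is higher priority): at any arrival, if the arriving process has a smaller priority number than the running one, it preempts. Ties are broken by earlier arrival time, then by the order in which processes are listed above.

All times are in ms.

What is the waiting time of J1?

19

Schedule: | J1 0-8 | J5 8-9 | J3 9-11 | J5 11-14 | J2 14-21 | J5 21-27 | J1 27-34 | J6 34-37 | J7 37-38 | J4 38-41 |
Completion: J1=34  J2=21  J3=11  J4=41  J5=27  J6=37  J7=38
Turnaround (C−A): J1=34  J2=7  J3=2  J4=38  J5=19  J6=30  J7=34
Waiting(J1) = turnaround − burst = 34 − 15 = 19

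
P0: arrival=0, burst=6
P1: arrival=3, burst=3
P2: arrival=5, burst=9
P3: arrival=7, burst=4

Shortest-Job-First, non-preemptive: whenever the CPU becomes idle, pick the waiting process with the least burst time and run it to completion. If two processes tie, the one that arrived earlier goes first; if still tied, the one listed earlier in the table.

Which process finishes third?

Gantt: | P0 0-6 | P1 6-9 | P3 9-13 | P2 13-22 |
Completion: P0=6  P1=9  P2=22  P3=13
Finish order: P0 → P1 → P3 → P2

P3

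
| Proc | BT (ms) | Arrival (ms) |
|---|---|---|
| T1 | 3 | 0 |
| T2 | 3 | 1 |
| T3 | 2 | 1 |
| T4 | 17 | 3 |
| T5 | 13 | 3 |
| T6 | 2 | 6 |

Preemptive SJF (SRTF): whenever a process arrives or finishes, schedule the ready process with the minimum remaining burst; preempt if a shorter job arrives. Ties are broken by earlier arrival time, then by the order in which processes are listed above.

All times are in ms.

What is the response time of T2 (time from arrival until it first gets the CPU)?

Gantt: | T1 0-3 | T3 3-5 | T2 5-8 | T6 8-10 | T5 10-23 | T4 23-40 |
Completion: T1=3  T2=8  T3=5  T4=40  T5=23  T6=10
Response(T2) = first start − arrival = 5 − 1 = 4

4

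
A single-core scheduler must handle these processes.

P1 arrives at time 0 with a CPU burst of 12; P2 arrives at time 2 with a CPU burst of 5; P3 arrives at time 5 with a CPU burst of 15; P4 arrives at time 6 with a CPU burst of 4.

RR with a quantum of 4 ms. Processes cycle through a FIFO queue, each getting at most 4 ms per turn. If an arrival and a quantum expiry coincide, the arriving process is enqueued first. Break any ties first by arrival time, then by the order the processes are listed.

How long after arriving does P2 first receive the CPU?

Timeline: | P1 0-4 | P2 4-8 | P1 8-12 | P3 12-16 | P4 16-20 | P2 20-21 | P1 21-25 | P3 25-36 |
Completion: P1=25  P2=21  P3=36  P4=20
Turnaround (C−A): P1=25  P2=19  P3=31  P4=14
Response(P2) = first start − arrival = 4 − 2 = 2

2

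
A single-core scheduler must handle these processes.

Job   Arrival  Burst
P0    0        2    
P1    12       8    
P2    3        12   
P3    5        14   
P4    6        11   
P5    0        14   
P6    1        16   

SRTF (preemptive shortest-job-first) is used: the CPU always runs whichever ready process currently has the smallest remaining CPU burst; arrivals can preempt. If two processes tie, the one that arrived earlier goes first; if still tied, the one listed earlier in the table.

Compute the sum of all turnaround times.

232

Timeline: | P0 0-2 | P5 2-3 | P2 3-15 | P1 15-23 | P4 23-34 | P5 34-47 | P3 47-61 | P6 61-77 |
Completion: P0=2  P1=23  P2=15  P3=61  P4=34  P5=47  P6=77
Turnaround (C−A): P0=2  P1=11  P2=12  P3=56  P4=28  P5=47  P6=76
Turnaround = completion − arrival: P0=2, P1=11, P2=12, P3=56, P4=28, P5=47, P6=76
Total turnaround = 2 + 11 + 12 + 56 + 28 + 47 + 76 = 232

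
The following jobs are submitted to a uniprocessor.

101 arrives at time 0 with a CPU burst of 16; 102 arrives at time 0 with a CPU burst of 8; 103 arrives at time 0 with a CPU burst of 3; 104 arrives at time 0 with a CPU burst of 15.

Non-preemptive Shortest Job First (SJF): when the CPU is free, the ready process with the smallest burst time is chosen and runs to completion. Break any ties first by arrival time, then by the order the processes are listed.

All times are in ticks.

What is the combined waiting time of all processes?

40

Gantt: | 103 0-3 | 102 3-11 | 104 11-26 | 101 26-42 |
Completion: 101=42  102=11  103=3  104=26
Turnaround (C−A): 101=42  102=11  103=3  104=26
Waiting = turnaround − burst: 101=26, 102=3, 103=0, 104=11
Total waiting = 26 + 3 + 0 + 11 = 40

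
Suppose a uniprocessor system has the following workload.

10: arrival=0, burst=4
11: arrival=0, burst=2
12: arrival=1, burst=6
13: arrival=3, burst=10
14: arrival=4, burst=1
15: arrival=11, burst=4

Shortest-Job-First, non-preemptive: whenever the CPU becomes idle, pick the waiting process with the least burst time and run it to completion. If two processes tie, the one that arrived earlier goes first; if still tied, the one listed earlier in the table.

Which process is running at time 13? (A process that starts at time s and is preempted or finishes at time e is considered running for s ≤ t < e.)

Gantt: | 11 0-2 | 10 2-6 | 14 6-7 | 12 7-13 | 15 13-17 | 13 17-27 |
Completion: 10=6  11=2  12=13  13=27  14=7  15=17
Turnaround (C−A): 10=6  11=2  12=12  13=24  14=3  15=6

15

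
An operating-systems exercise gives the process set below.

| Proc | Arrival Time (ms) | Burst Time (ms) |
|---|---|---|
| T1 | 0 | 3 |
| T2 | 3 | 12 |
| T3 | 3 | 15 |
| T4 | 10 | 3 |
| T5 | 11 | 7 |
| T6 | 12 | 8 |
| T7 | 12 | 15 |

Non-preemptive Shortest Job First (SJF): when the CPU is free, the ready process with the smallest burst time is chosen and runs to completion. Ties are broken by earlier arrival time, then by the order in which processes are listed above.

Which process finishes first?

Timeline: | T1 0-3 | T2 3-15 | T4 15-18 | T5 18-25 | T6 25-33 | T3 33-48 | T7 48-63 |
Completion: T1=3  T2=15  T3=48  T4=18  T5=25  T6=33  T7=63
Finish order: T1 → T2 → T4 → T5 → T6 → T3 → T7

T1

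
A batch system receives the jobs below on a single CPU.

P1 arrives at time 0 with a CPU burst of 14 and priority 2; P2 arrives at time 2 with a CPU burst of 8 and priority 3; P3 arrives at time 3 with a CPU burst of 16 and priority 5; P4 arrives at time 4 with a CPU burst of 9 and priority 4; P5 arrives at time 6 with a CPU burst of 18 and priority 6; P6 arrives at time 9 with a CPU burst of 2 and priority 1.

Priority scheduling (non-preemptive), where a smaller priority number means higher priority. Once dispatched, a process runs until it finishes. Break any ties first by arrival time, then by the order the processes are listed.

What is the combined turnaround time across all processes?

179

Gantt: | P1 0-14 | P6 14-16 | P2 16-24 | P4 24-33 | P3 33-49 | P5 49-67 |
Completion: P1=14  P2=24  P3=49  P4=33  P5=67  P6=16
Turnaround = completion − arrival: P1=14, P2=22, P3=46, P4=29, P5=61, P6=7
Total turnaround = 14 + 22 + 46 + 29 + 61 + 7 = 179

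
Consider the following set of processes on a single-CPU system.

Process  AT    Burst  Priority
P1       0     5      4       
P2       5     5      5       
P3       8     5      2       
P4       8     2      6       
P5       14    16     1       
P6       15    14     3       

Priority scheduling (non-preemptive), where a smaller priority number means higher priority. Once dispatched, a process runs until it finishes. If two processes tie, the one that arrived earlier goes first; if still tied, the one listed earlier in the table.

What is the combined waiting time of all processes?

Timeline: | P1 0-5 | P2 5-10 | P3 10-15 | P5 15-31 | P6 31-45 | P4 45-47 |
Completion: P1=5  P2=10  P3=15  P4=47  P5=31  P6=45
Waiting = turnaround − burst: P1=0, P2=0, P3=2, P4=37, P5=1, P6=16
Total waiting = 0 + 0 + 2 + 37 + 1 + 16 = 56

56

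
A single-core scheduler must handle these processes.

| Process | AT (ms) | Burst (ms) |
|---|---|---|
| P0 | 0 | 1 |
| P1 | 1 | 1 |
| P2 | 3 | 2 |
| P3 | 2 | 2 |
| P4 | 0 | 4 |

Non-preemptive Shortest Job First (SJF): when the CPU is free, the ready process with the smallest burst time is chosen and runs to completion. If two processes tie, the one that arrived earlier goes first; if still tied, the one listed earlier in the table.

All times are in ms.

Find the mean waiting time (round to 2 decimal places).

Gantt: | P0 0-1 | P1 1-2 | P3 2-4 | P2 4-6 | P4 6-10 |
Completion: P0=1  P1=2  P2=6  P3=4  P4=10
Waiting times: P0=0, P1=0, P2=1, P3=0, P4=6
Average waiting = (0+0+1+0+6) / 5 = 7/5 = 1.40

1.40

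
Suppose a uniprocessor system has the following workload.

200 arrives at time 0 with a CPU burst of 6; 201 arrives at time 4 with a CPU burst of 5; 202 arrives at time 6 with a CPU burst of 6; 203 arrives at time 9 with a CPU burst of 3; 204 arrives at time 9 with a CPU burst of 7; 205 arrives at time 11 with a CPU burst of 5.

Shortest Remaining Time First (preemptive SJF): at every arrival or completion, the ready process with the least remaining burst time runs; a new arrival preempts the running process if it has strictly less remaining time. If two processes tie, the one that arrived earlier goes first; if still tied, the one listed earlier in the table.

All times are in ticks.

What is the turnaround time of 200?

Timeline: | 200 0-6 | 201 6-11 | 203 11-14 | 205 14-19 | 202 19-25 | 204 25-32 |
Completion: 200=6  201=11  202=25  203=14  204=32  205=19
Turnaround (C−A): 200=6  201=7  202=19  203=5  204=23  205=8
Turnaround(200) = completion − arrival = 6 − 0 = 6

6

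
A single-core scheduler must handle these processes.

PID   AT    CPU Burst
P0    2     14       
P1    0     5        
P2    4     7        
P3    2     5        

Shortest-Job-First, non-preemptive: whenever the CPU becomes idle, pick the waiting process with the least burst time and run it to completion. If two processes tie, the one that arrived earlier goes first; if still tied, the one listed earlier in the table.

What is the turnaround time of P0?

29

Schedule: | P1 0-5 | P3 5-10 | P2 10-17 | P0 17-31 |
Completion: P0=31  P1=5  P2=17  P3=10
Turnaround (C−A): P0=29  P1=5  P2=13  P3=8
Turnaround(P0) = completion − arrival = 31 − 2 = 29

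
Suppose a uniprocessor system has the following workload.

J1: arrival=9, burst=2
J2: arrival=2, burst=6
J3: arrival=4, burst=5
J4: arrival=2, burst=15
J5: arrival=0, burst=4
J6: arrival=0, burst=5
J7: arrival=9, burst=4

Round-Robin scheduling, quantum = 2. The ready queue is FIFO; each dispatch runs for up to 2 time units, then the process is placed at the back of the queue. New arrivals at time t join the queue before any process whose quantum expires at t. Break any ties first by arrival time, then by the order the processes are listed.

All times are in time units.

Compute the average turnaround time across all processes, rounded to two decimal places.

Schedule: | J5 0-2 | J6 2-4 | J2 4-6 | J4 6-8 | J5 8-10 | J3 10-12 | J6 12-14 | J2 14-16 | J4 16-18 | J1 18-20 | J7 20-22 | J3 22-24 | J6 24-25 | J2 25-27 | J4 27-29 | J7 29-31 | J3 31-32 | J4 32-41 |
Completion: J1=20  J2=27  J3=32  J4=41  J5=10  J6=25  J7=31
Turnaround (C−A): J1=11  J2=25  J3=28  J4=39  J5=10  J6=25  J7=22
Turnaround times: J1=11, J2=25, J3=28, J4=39, J5=10, J6=25, J7=22
Average turnaround = (11+25+28+39+10+25+22) / 7 = 160/7 = 22.86

22.86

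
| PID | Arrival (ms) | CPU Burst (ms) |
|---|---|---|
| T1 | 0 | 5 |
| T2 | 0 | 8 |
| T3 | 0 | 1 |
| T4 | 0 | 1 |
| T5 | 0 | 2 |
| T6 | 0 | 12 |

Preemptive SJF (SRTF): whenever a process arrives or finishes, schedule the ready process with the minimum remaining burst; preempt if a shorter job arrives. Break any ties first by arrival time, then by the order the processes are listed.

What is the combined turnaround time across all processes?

62

Gantt: | T3 0-1 | T4 1-2 | T5 2-4 | T1 4-9 | T2 9-17 | T6 17-29 |
Completion: T1=9  T2=17  T3=1  T4=2  T5=4  T6=29
Turnaround (C−A): T1=9  T2=17  T3=1  T4=2  T5=4  T6=29
Turnaround = completion − arrival: T1=9, T2=17, T3=1, T4=2, T5=4, T6=29
Total turnaround = 9 + 17 + 1 + 2 + 4 + 29 = 62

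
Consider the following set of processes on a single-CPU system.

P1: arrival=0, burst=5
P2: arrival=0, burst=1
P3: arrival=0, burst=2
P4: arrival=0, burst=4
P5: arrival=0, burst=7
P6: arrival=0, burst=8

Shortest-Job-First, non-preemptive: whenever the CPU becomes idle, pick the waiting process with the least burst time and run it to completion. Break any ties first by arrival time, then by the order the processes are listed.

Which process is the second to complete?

Gantt: | P2 0-1 | P3 1-3 | P4 3-7 | P1 7-12 | P5 12-19 | P6 19-27 |
Completion: P1=12  P2=1  P3=3  P4=7  P5=19  P6=27
Finish order: P2 → P3 → P4 → P1 → P5 → P6

P3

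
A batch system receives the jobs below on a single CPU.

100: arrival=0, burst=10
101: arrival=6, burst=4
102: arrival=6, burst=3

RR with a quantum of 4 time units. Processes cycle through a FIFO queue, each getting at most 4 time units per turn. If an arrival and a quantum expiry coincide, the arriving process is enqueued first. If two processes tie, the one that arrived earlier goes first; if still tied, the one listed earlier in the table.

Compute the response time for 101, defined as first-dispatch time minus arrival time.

Timeline: | 100 0-8 | 101 8-12 | 102 12-15 | 100 15-17 |
Completion: 100=17  101=12  102=15
Response(101) = first start − arrival = 8 − 6 = 2

2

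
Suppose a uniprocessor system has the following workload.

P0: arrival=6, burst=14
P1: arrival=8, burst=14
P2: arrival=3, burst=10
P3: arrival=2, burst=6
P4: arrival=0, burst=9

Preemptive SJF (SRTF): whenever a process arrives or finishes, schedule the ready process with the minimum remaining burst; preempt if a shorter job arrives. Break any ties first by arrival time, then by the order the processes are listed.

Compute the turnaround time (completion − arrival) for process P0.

33

Timeline: | P4 0-2 | P3 2-8 | P4 8-15 | P2 15-25 | P0 25-39 | P1 39-53 |
Completion: P0=39  P1=53  P2=25  P3=8  P4=15
Turnaround(P0) = completion − arrival = 39 − 6 = 33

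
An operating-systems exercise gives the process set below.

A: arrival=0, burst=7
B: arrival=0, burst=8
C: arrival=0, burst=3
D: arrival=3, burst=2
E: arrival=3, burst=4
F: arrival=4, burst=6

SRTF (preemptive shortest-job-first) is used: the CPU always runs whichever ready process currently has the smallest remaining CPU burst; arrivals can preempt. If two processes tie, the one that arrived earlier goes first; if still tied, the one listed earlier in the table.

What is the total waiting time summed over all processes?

Gantt: | C 0-3 | D 3-5 | E 5-9 | F 9-15 | A 15-22 | B 22-30 |
Completion: A=22  B=30  C=3  D=5  E=9  F=15
Waiting = turnaround − burst: A=15, B=22, C=0, D=0, E=2, F=5
Total waiting = 15 + 22 + 0 + 0 + 2 + 5 = 44

44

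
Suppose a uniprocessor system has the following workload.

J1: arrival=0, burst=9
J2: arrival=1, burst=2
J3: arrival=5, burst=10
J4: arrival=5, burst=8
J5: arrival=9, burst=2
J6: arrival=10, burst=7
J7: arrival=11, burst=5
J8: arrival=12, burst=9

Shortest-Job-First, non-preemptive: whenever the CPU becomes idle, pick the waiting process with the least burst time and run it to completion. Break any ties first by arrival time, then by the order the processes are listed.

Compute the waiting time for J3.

Schedule: | J1 0-9 | J2 9-11 | J5 11-13 | J7 13-18 | J6 18-25 | J4 25-33 | J8 33-42 | J3 42-52 |
Completion: J1=9  J2=11  J3=52  J4=33  J5=13  J6=25  J7=18  J8=42
Turnaround (C−A): J1=9  J2=10  J3=47  J4=28  J5=4  J6=15  J7=7  J8=30
Waiting(J3) = turnaround − burst = 47 − 10 = 37

37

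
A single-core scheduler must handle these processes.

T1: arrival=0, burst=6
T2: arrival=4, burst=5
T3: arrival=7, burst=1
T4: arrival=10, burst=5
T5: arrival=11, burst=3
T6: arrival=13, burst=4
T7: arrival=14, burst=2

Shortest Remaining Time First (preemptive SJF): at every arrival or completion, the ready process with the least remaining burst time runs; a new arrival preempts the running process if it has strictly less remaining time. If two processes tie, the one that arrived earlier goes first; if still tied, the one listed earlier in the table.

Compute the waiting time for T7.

1

Gantt: | T1 0-6 | T2 6-7 | T3 7-8 | T2 8-12 | T5 12-15 | T7 15-17 | T6 17-21 | T4 21-26 |
Completion: T1=6  T2=12  T3=8  T4=26  T5=15  T6=21  T7=17
Turnaround (C−A): T1=6  T2=8  T3=1  T4=16  T5=4  T6=8  T7=3
Waiting(T7) = turnaround − burst = 3 − 2 = 1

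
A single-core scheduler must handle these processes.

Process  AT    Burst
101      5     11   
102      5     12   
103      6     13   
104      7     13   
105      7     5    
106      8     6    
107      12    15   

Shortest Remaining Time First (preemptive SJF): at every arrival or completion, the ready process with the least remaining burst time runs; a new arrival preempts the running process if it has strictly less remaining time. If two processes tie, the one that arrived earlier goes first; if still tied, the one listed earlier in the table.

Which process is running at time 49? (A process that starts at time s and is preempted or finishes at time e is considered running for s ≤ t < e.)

Schedule: | idle 0-5 | 101 5-7 | 105 7-12 | 106 12-18 | 101 18-27 | 102 27-39 | 103 39-52 | 104 52-65 | 107 65-80 |
Completion: 101=27  102=39  103=52  104=65  105=12  106=18  107=80
Turnaround (C−A): 101=22  102=34  103=46  104=58  105=5  106=10  107=68

103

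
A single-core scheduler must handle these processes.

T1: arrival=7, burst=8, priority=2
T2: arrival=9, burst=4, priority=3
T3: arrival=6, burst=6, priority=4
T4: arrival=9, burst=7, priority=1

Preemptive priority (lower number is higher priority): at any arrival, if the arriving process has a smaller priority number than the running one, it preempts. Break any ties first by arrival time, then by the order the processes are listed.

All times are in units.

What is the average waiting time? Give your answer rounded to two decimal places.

9.75

Schedule: | idle 0-6 | T3 6-7 | T1 7-9 | T4 9-16 | T1 16-22 | T2 22-26 | T3 26-31 |
Completion: T1=22  T2=26  T3=31  T4=16
Waiting times: T1=7, T2=13, T3=19, T4=0
Average waiting = (7+13+19+0) / 4 = 39/4 = 9.75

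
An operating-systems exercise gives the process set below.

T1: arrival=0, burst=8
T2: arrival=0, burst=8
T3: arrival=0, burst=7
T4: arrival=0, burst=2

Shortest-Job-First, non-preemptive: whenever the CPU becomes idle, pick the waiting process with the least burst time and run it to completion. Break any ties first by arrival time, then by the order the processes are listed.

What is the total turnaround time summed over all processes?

53

Timeline: | T4 0-2 | T3 2-9 | T1 9-17 | T2 17-25 |
Completion: T1=17  T2=25  T3=9  T4=2
Turnaround (C−A): T1=17  T2=25  T3=9  T4=2
Turnaround = completion − arrival: T1=17, T2=25, T3=9, T4=2
Total turnaround = 17 + 25 + 9 + 2 = 53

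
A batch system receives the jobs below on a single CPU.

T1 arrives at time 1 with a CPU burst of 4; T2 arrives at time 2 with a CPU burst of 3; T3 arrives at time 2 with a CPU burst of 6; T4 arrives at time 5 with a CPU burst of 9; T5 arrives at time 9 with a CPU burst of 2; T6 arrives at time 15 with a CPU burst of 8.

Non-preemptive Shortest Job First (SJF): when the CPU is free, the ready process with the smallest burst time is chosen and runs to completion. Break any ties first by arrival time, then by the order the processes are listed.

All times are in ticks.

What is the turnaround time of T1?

4

Timeline: | idle 0-1 | T1 1-5 | T2 5-8 | T3 8-14 | T5 14-16 | T6 16-24 | T4 24-33 |
Completion: T1=5  T2=8  T3=14  T4=33  T5=16  T6=24
Turnaround(T1) = completion − arrival = 5 − 1 = 4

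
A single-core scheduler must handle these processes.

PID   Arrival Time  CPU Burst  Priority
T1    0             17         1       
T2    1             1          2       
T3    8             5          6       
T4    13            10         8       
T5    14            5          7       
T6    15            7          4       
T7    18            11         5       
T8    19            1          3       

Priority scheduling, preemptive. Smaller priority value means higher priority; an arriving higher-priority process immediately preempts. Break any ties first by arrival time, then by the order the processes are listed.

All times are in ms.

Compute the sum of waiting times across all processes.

Timeline: | T1 0-17 | T2 17-18 | T6 18-19 | T8 19-20 | T6 20-26 | T7 26-37 | T3 37-42 | T5 42-47 | T4 47-57 |
Completion: T1=17  T2=18  T3=42  T4=57  T5=47  T6=26  T7=37  T8=20
Turnaround (C−A): T1=17  T2=17  T3=34  T4=44  T5=33  T6=11  T7=19  T8=1
Waiting = turnaround − burst: T1=0, T2=16, T3=29, T4=34, T5=28, T6=4, T7=8, T8=0
Total waiting = 0 + 16 + 29 + 34 + 28 + 4 + 8 + 0 = 119

119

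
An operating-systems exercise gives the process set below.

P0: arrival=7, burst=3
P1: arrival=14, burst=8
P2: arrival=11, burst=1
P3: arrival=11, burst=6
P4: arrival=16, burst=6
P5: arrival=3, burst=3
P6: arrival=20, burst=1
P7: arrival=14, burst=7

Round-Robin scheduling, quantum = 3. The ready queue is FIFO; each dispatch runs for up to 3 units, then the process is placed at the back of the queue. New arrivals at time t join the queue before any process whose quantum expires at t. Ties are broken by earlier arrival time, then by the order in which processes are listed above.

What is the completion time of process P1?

Gantt: | idle 0-3 | P5 3-6 | idle 6-7 | P0 7-10 | idle 10-11 | P2 11-12 | P3 12-15 | P1 15-18 | P7 18-21 | P3 21-24 | P4 24-27 | P1 27-30 | P6 30-31 | P7 31-34 | P4 34-37 | P1 37-39 | P7 39-40 |
Completion: P0=10  P1=39  P2=12  P3=24  P4=37  P5=6  P6=31  P7=40

39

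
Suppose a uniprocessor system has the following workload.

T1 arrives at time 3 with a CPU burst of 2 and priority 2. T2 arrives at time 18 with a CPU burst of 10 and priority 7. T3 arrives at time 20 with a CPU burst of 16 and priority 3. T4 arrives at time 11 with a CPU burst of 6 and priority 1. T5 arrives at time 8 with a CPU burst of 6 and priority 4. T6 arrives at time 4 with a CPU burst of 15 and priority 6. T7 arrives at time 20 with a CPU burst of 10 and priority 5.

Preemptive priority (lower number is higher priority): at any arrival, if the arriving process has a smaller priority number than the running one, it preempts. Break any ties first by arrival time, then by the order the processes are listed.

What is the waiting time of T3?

0

Gantt: | idle 0-3 | T1 3-5 | T6 5-8 | T5 8-11 | T4 11-17 | T5 17-20 | T3 20-36 | T7 36-46 | T6 46-58 | T2 58-68 |
Completion: T1=5  T2=68  T3=36  T4=17  T5=20  T6=58  T7=46
Turnaround (C−A): T1=2  T2=50  T3=16  T4=6  T5=12  T6=54  T7=26
Waiting(T3) = turnaround − burst = 16 − 16 = 0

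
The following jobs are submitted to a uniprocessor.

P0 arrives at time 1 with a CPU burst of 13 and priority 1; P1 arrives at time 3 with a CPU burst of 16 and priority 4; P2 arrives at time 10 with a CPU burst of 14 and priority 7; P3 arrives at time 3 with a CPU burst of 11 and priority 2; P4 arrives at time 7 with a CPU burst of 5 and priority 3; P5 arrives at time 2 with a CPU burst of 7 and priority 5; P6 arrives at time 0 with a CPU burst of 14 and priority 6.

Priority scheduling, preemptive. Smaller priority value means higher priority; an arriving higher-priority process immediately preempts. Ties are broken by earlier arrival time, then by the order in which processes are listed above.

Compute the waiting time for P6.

Timeline: | P6 0-1 | P0 1-14 | P3 14-25 | P4 25-30 | P1 30-46 | P5 46-53 | P6 53-66 | P2 66-80 |
Completion: P0=14  P1=46  P2=80  P3=25  P4=30  P5=53  P6=66
Turnaround (C−A): P0=13  P1=43  P2=70  P3=22  P4=23  P5=51  P6=66
Waiting(P6) = turnaround − burst = 66 − 14 = 52

52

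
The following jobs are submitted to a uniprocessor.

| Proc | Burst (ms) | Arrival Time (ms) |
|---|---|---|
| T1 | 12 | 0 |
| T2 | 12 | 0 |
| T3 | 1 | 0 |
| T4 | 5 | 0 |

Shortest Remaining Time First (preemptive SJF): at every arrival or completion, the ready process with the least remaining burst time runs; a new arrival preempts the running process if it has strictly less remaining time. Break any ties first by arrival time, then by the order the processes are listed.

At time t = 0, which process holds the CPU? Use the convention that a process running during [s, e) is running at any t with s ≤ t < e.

Gantt: | T3 0-1 | T4 1-6 | T1 6-18 | T2 18-30 |
Completion: T1=18  T2=30  T3=1  T4=6
Turnaround (C−A): T1=18  T2=30  T3=1  T4=6

T3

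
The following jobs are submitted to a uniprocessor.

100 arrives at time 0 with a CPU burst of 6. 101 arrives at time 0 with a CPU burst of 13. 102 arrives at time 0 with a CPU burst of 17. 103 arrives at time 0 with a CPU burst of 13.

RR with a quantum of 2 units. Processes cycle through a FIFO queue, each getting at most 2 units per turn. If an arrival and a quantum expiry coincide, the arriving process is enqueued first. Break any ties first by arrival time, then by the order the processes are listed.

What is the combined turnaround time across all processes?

156

Timeline: | 100 0-2 | 101 2-4 | 102 4-6 | 103 6-8 | 100 8-10 | 101 10-12 | 102 12-14 | 103 14-16 | 100 16-18 | 101 18-20 | 102 20-22 | 103 22-24 | 101 24-26 | 102 26-28 | 103 28-30 | 101 30-32 | 102 32-34 | 103 34-36 | 101 36-38 | 102 38-40 | 103 40-42 | 101 42-43 | 102 43-45 | 103 45-46 | 102 46-49 |
Completion: 100=18  101=43  102=49  103=46
Turnaround (C−A): 100=18  101=43  102=49  103=46
Turnaround = completion − arrival: 100=18, 101=43, 102=49, 103=46
Total turnaround = 18 + 43 + 49 + 46 = 156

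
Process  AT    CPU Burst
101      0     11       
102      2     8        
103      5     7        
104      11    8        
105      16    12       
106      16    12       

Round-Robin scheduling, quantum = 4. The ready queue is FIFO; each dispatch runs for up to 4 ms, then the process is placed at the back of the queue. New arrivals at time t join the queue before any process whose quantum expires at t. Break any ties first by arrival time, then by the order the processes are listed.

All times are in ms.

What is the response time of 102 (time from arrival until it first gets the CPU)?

2

Gantt: | 101 0-4 | 102 4-8 | 101 8-12 | 103 12-16 | 102 16-20 | 104 20-24 | 101 24-27 | 105 27-31 | 106 31-35 | 103 35-38 | 104 38-42 | 105 42-46 | 106 46-50 | 105 50-54 | 106 54-58 |
Completion: 101=27  102=20  103=38  104=42  105=54  106=58
Turnaround (C−A): 101=27  102=18  103=33  104=31  105=38  106=42
Response(102) = first start − arrival = 4 − 2 = 2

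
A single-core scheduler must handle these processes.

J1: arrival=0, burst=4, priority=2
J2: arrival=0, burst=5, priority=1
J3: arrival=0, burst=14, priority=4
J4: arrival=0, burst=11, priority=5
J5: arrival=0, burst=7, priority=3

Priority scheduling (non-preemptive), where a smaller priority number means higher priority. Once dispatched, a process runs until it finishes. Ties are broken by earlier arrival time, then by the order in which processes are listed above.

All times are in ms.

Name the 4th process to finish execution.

Schedule: | J2 0-5 | J1 5-9 | J5 9-16 | J3 16-30 | J4 30-41 |
Completion: J1=9  J2=5  J3=30  J4=41  J5=16
Finish order: J2 → J1 → J5 → J3 → J4

J3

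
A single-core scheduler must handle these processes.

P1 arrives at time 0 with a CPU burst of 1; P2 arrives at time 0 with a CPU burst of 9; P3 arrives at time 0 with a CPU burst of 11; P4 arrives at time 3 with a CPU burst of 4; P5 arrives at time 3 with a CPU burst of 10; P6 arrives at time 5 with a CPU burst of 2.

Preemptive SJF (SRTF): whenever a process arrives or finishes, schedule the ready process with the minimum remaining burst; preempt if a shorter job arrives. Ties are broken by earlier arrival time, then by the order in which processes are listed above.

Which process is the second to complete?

P4

Gantt: | P1 0-1 | P2 1-3 | P4 3-7 | P6 7-9 | P2 9-16 | P5 16-26 | P3 26-37 |
Completion: P1=1  P2=16  P3=37  P4=7  P5=26  P6=9
Turnaround (C−A): P1=1  P2=16  P3=37  P4=4  P5=23  P6=4
Finish order: P1 → P4 → P6 → P2 → P5 → P3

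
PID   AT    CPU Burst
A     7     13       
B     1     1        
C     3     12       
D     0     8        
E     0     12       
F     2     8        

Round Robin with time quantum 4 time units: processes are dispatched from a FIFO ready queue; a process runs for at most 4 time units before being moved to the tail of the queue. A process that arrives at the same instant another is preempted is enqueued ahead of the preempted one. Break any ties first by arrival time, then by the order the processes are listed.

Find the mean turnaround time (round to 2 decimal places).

33.00

Gantt: | D 0-4 | E 4-8 | B 8-9 | F 9-13 | C 13-17 | D 17-21 | A 21-25 | E 25-29 | F 29-33 | C 33-37 | A 37-41 | E 41-45 | C 45-49 | A 49-54 |
Completion: A=54  B=9  C=49  D=21  E=45  F=33
Turnaround (C−A): A=47  B=8  C=46  D=21  E=45  F=31
Turnaround times: A=47, B=8, C=46, D=21, E=45, F=31
Average turnaround = (47+8+46+21+45+31) / 6 = 198/6 = 33.00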